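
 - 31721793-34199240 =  - 65921033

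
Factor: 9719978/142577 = 2^1*23^(  -  1 ) *43^1*6199^( - 1 ) * 113023^1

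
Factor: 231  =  3^1*7^1 * 11^1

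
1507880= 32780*46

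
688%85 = 8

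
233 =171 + 62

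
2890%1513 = 1377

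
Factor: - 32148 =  - 2^2*3^2 * 19^1 * 47^1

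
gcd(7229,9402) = 1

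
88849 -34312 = 54537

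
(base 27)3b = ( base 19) 4g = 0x5C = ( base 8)134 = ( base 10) 92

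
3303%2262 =1041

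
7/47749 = 7/47749 = 0.00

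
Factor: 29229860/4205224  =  7307465/1051306 = 2^( - 1)*5^1*11^1*127^( - 1)*4139^(  -  1)*132863^1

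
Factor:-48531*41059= - 1992634329 =-  3^1*7^1*19^1*2161^1 * 2311^1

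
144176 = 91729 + 52447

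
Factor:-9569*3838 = - 36725822 = -2^1*7^1*19^1*101^1*1367^1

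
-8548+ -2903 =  - 11451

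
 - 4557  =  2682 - 7239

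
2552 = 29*88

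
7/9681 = 1/1383 = 0.00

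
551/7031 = 551/7031 = 0.08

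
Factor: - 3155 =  - 5^1* 631^1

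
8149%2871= 2407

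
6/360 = 1/60=0.02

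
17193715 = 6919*2485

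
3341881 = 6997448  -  3655567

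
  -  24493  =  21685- 46178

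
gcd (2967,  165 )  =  3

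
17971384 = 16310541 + 1660843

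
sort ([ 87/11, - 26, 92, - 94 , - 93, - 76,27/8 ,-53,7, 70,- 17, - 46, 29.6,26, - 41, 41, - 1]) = [  -  94, - 93, - 76, - 53,  -  46,-41, - 26, - 17,-1, 27/8,7, 87/11 , 26, 29.6,41,70,  92]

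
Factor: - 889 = - 7^1*127^1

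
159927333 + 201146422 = 361073755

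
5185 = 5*1037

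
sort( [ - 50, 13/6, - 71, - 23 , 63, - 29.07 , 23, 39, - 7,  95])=[ - 71, - 50, - 29.07, - 23 , - 7, 13/6,23,  39, 63,  95]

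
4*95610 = 382440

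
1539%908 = 631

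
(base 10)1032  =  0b10000001000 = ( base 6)4440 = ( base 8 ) 2010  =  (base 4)100020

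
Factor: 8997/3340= 2^(-2)*3^1 * 5^( - 1)*167^( - 1)*2999^1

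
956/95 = 956/95= 10.06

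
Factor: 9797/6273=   3^( - 2 ) *17^(-1 )*41^( - 1 )*97^1 * 101^1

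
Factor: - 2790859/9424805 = -5^ ( - 1) * 13^(  -  1)*61^(  -  1)*2377^ ( - 1 ) * 2790859^1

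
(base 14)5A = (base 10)80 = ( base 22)3e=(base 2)1010000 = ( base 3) 2222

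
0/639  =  0 = 0.00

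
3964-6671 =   -  2707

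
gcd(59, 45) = 1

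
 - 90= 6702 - 6792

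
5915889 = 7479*791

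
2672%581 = 348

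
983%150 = 83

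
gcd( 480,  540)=60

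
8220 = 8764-544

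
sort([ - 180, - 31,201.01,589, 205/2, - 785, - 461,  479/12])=[ - 785, - 461  , - 180 , - 31, 479/12,205/2,201.01 , 589] 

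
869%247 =128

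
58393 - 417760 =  - 359367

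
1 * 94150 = 94150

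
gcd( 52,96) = 4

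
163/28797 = 163/28797 = 0.01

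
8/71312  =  1/8914= 0.00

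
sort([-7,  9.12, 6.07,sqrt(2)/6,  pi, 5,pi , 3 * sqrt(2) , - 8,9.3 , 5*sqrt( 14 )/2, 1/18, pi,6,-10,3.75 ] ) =[ - 10,  -  8,  -  7, 1/18 , sqrt(2) /6, pi, pi,pi, 3.75, 3*sqrt( 2 ), 5, 6 , 6.07,  9.12, 9.3, 5*sqrt(14 )/2 ]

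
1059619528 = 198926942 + 860692586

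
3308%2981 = 327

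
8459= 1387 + 7072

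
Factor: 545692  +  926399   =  3^1 * 490697^1 = 1472091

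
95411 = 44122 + 51289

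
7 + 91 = 98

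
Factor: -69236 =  - 2^2*19^1* 911^1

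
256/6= 128/3 = 42.67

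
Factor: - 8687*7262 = - 2^1*7^1*17^1*73^1 * 3631^1 = -63084994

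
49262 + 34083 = 83345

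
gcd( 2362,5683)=1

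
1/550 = 1/550 = 0.00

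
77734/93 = 835  +  79/93  =  835.85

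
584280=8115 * 72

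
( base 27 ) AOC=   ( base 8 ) 17416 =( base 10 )7950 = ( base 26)bjk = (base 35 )6H5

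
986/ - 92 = -11 + 13/46 =-10.72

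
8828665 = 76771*115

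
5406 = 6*901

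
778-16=762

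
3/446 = 3/446 = 0.01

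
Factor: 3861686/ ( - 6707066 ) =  - 1930843/3353533 = - 17^1 *53^1*2143^1*3353533^(-1)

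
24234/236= 102  +  81/118=102.69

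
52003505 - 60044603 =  - 8041098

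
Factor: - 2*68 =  - 136  =  -2^3*17^1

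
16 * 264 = 4224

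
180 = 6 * 30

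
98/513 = 98/513 =0.19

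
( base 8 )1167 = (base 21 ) 191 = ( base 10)631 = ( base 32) jn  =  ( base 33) j4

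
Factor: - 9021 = -3^1 * 31^1* 97^1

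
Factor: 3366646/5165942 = 17^1*83^1*1193^1*2582971^(- 1 ) = 1683323/2582971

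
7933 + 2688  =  10621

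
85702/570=42851/285 = 150.35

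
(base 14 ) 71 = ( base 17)5E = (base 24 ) 43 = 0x63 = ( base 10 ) 99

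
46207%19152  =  7903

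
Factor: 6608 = 2^4*7^1*59^1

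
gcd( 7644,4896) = 12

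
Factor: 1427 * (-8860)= - 2^2*5^1*443^1*1427^1 = -12643220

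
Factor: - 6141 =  - 3^1*23^1*89^1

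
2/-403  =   - 2/403=-0.00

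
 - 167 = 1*( - 167) 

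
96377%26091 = 18104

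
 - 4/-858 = 2/429 = 0.00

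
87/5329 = 87/5329 = 0.02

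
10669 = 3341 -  - 7328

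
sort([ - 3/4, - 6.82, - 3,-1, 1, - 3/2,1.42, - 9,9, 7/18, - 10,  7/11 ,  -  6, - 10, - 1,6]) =[ - 10, - 10,-9,-6.82,- 6,-3, - 3/2, - 1,  -  1, - 3/4,7/18, 7/11, 1, 1.42, 6,9 ] 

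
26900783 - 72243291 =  - 45342508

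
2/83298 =1/41649 = 0.00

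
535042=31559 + 503483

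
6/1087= 6/1087 = 0.01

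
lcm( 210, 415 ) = 17430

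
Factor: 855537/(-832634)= - 2^( - 1) * 3^1*11^ ( - 1 ) * 37847^( - 1)*285179^1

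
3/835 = 3/835 = 0.00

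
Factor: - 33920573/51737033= -641^( - 1 )*80713^( - 1)*33920573^1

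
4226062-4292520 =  - 66458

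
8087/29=278 + 25/29 = 278.86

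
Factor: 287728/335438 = 2^3*7^2*457^( - 1) = 392/457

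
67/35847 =67/35847  =  0.00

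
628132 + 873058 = 1501190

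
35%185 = 35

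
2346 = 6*391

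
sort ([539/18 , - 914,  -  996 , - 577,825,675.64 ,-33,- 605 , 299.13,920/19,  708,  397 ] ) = [ - 996 , - 914, - 605 ,-577, - 33 , 539/18, 920/19 , 299.13,397,  675.64, 708, 825 ] 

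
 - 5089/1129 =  - 5 + 556/1129  =  -  4.51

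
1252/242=626/121 = 5.17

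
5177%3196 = 1981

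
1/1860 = 1/1860 = 0.00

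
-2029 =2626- 4655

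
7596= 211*36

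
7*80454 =563178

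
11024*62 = 683488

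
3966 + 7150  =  11116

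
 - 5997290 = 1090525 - 7087815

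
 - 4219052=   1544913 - 5763965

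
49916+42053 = 91969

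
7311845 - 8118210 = -806365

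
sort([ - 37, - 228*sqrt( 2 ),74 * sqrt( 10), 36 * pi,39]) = [-228*sqrt (2),-37,39,36*pi,74*sqrt ( 10) ] 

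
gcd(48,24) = 24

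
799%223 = 130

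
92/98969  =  4/4303 = 0.00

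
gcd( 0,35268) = 35268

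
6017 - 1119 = 4898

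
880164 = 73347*12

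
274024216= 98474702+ 175549514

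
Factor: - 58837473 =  - 3^2*23^1*31^1*53^1*173^1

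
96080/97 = 990+ 50/97 = 990.52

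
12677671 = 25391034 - 12713363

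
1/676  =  1/676 = 0.00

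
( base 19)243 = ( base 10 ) 801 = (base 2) 1100100001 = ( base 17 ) 2d2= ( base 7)2223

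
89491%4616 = 1787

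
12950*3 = 38850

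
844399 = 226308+618091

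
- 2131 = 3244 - 5375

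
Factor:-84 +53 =-31 = - 31^1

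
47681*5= 238405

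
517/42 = 12 + 13/42= 12.31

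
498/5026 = 249/2513 = 0.10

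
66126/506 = 130 + 173/253  =  130.68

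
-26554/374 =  - 71 = - 71.00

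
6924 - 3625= 3299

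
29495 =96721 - 67226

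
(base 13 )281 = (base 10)443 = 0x1BB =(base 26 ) h1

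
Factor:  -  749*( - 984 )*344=253533504 = 2^6*3^1*7^1*41^1 * 43^1 *107^1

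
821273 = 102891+718382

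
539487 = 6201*87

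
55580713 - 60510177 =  - 4929464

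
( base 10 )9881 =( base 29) BLL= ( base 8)23231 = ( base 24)H3H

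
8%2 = 0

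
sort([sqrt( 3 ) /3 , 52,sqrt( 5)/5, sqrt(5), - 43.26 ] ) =[ - 43.26 , sqrt( 5)/5, sqrt(3 )/3, sqrt(5) , 52]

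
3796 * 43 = 163228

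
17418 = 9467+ 7951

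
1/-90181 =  - 1/90181  =  - 0.00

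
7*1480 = 10360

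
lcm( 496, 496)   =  496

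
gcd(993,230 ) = 1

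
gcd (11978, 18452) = 2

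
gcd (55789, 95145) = 1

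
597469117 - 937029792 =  - 339560675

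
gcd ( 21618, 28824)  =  7206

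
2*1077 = 2154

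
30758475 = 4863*6325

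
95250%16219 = 14155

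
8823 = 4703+4120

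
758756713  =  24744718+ 734011995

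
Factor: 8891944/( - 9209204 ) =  - 2^1*1111493^1*2302301^(-1 ) = - 2222986/2302301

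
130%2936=130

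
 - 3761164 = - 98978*38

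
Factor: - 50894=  - 2^1*25447^1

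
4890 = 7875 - 2985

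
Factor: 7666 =2^1*3833^1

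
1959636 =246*7966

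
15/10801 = 15/10801 = 0.00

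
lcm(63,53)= 3339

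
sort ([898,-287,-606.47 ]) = [ - 606.47 ,-287, 898] 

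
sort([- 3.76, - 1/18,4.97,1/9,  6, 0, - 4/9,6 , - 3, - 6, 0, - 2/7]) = [ - 6 , - 3.76, - 3 , - 4/9, - 2/7, - 1/18,  0, 0, 1/9, 4.97,6,6]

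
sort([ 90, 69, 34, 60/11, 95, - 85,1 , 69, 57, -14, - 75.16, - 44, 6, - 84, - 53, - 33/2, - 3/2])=[ - 85, - 84, - 75.16, - 53, - 44, - 33/2 , - 14, - 3/2, 1, 60/11, 6,34,  57,  69,69,  90,95] 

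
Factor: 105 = 3^1*5^1 * 7^1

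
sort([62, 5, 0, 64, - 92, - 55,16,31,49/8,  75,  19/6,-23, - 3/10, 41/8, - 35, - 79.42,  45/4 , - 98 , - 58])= [ - 98, - 92,  -  79.42, - 58, - 55, - 35, - 23 ,-3/10 , 0, 19/6,5,41/8, 49/8,  45/4,16,31,62,64,  75]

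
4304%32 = 16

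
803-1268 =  - 465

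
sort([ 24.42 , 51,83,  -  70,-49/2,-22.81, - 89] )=[ - 89, - 70, - 49/2, - 22.81,24.42 , 51, 83]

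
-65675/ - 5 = 13135 + 0/1 = 13135.00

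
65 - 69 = -4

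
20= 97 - 77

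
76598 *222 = 17004756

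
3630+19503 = 23133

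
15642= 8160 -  - 7482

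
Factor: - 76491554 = -2^1 * 197^1 * 194141^1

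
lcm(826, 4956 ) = 4956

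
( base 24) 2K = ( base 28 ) 2c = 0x44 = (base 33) 22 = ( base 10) 68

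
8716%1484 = 1296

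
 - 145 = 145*( - 1 ) 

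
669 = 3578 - 2909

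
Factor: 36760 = 2^3*5^1*919^1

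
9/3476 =9/3476=0.00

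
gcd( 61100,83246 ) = 2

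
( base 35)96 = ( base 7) 636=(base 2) 101000001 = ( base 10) 321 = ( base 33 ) 9O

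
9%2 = 1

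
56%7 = 0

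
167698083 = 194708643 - 27010560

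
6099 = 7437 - 1338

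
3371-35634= - 32263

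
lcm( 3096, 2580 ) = 15480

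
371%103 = 62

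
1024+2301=3325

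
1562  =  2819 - 1257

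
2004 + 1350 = 3354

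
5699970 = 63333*90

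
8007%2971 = 2065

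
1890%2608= 1890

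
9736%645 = 61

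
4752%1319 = 795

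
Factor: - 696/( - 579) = 232/193 = 2^3*29^1*193^( - 1) 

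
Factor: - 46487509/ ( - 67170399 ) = 3^ ( - 1 )*19^1*397^1*2237^( - 1)*6163^1*10009^( - 1)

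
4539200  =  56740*80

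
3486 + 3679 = 7165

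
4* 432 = 1728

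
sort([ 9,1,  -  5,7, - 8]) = [ -8, - 5,  1, 7,9]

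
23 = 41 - 18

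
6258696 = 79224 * 79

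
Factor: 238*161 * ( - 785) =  - 30079630 = - 2^1*5^1* 7^2 * 17^1 * 23^1 * 157^1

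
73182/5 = 14636 + 2/5 =14636.40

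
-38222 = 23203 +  - 61425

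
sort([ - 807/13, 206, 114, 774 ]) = [ - 807/13, 114,206,774]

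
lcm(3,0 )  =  0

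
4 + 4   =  8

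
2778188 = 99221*28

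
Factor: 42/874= 21/437 = 3^1*7^1*19^(-1)*23^( - 1) 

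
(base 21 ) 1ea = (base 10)745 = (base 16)2e9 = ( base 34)lv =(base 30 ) op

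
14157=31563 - 17406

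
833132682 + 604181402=1437314084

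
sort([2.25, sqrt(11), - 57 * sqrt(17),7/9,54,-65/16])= [ - 57 * sqrt(17 ), - 65/16,7/9,2.25 , sqrt( 11), 54]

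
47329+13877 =61206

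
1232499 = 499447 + 733052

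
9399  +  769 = 10168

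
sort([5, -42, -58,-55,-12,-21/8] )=[-58,-55,-42, - 12 , - 21/8, 5 ]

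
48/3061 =48/3061   =  0.02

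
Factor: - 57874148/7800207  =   -2^2*3^(-1)  *31^1*67^( - 1)*151^( - 1)*257^(-1)*563^1*829^1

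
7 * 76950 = 538650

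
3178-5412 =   -  2234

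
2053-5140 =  - 3087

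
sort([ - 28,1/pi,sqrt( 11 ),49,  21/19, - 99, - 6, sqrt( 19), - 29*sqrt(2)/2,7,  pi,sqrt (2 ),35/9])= [ - 99,-28, - 29*sqrt(2 ) /2, -6,1/pi, 21/19 , sqrt(2 ),pi,  sqrt ( 11 ),35/9 , sqrt(19 ), 7, 49]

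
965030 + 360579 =1325609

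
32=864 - 832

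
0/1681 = 0 = 0.00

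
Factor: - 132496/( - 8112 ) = 3^(  -  1)*7^2 = 49/3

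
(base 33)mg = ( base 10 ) 742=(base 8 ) 1346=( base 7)2110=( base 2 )1011100110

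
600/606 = 100/101 = 0.99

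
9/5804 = 9/5804 = 0.00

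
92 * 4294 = 395048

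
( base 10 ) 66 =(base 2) 1000010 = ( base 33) 20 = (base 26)2e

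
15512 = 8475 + 7037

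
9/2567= 9/2567 = 0.00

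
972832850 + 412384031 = 1385216881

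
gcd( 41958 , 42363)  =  81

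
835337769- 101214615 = 734123154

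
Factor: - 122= - 2^1*61^1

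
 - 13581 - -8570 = - 5011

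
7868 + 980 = 8848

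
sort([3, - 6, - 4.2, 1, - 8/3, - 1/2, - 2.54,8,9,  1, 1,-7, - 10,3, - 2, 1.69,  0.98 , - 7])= [  -  10, - 7, - 7, - 6,- 4.2, - 8/3, - 2.54,-2, - 1/2  ,  0.98,1,1,1  ,  1.69,3, 3, 8,9]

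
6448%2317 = 1814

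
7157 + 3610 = 10767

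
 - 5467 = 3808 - 9275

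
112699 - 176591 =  - 63892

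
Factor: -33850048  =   - 2^6*239^1*2213^1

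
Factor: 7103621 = 7^1 *71^1*14293^1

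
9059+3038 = 12097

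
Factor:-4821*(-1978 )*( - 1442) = -2^2*3^1 *7^1*23^1*43^1*103^1*1607^1 = - 13750822596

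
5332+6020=11352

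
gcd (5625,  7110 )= 45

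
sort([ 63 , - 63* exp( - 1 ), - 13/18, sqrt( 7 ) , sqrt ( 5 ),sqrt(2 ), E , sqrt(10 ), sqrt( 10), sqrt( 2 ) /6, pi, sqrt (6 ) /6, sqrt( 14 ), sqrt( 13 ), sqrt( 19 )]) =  [-63*exp(-1 ) ,- 13/18, sqrt( 2)/6, sqrt(6)/6, sqrt( 2) , sqrt ( 5 ),  sqrt( 7),  E, pi, sqrt( 10),sqrt(10) , sqrt( 13 ),sqrt(14 ) , sqrt(19 ),63]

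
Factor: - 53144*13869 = -2^3*3^2*7^1*13^1*23^1*67^1*73^1 = -  737054136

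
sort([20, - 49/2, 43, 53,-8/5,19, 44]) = [ - 49/2, - 8/5,  19,20,43 , 44, 53]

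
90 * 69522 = 6256980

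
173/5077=173/5077 = 0.03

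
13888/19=730 + 18/19 = 730.95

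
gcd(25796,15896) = 4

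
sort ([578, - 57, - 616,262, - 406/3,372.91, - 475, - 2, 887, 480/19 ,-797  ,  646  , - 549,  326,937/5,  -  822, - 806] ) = [ - 822,- 806, - 797, - 616, - 549,-475,-406/3, - 57 ,  -  2,480/19,  937/5, 262,326 , 372.91,578,646,887]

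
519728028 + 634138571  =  1153866599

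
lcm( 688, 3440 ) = 3440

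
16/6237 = 16/6237 = 0.00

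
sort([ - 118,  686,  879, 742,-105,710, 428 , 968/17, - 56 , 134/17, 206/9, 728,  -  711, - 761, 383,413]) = [ - 761,-711, - 118,  -  105, - 56,  134/17,206/9,968/17,  383, 413,428,686, 710, 728,742, 879]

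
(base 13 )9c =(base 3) 11210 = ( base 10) 129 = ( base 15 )89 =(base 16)81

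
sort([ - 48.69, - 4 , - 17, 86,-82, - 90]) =[ - 90,-82,-48.69,-17,-4,86 ] 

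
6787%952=123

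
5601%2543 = 515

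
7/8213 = 7/8213  =  0.00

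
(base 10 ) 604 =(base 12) 424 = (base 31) JF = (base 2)1001011100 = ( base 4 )21130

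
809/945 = 809/945 = 0.86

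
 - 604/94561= - 1 + 93957/94561 = - 0.01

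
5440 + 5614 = 11054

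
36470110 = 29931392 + 6538718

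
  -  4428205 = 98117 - 4526322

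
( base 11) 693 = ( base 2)1100111100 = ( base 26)15m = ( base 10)828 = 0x33c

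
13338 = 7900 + 5438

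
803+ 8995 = 9798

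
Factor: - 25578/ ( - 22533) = 42/37  =  2^1 * 3^1* 7^1*37^(  -  1 ) 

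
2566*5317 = 13643422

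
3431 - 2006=1425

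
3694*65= 240110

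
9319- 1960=7359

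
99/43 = 2 + 13/43 =2.30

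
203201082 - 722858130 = - 519657048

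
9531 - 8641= 890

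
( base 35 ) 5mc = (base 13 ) 31B4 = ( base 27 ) 9cm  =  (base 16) 1afb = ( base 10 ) 6907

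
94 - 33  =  61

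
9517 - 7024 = 2493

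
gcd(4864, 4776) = 8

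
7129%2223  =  460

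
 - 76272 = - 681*112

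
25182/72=349+3/4 = 349.75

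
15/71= 15/71 = 0.21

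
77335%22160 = 10855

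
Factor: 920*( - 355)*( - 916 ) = 299165600 = 2^5*5^2*23^1 * 71^1 * 229^1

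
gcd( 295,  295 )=295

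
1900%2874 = 1900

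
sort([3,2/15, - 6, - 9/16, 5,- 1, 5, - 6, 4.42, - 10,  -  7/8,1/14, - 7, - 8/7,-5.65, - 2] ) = [ - 10,-7, - 6, - 6, - 5.65, - 2,-8/7, - 1, - 7/8, - 9/16, 1/14, 2/15, 3,4.42,5,5]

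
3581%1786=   9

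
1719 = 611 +1108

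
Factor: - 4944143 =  - 4944143^1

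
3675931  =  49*75019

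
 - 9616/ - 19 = 9616/19  =  506.11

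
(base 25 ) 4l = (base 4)1321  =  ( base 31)3S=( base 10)121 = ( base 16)79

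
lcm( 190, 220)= 4180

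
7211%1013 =120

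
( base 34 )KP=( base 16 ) 2c1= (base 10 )705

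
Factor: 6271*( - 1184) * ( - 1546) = 11478839744 = 2^6*37^1 *773^1*6271^1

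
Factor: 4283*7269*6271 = 3^1*2423^1*4283^1 *6271^1 = 195235839417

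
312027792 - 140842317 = 171185475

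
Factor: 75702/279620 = 2^( - 1) * 3^1 * 5^(-1 )*37^1*41^(-1) = 111/410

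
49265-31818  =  17447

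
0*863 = 0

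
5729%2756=217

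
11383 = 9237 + 2146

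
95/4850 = 19/970  =  0.02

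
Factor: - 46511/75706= - 2^( - 1)*37853^ ( -1 ) * 46511^1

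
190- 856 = -666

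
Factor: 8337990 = 2^1*3^1*5^1*17^1 * 16349^1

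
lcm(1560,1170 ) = 4680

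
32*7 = 224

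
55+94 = 149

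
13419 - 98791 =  - 85372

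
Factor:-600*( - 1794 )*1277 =2^4*3^2 * 5^2*13^1 * 23^1 * 1277^1 = 1374562800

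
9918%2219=1042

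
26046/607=42+ 552/607 = 42.91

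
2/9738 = 1/4869 = 0.00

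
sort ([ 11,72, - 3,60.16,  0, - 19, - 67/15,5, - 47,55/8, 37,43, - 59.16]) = [ - 59.16, - 47, - 19, - 67/15, - 3, 0,5,55/8, 11,37, 43, 60.16,72]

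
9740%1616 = 44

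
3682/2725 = 3682/2725 = 1.35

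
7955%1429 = 810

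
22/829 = 22/829 = 0.03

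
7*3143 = 22001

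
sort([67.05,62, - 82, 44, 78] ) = [-82,44, 62,  67.05,78 ]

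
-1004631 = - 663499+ - 341132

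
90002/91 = 989 + 3/91  =  989.03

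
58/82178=29/41089 = 0.00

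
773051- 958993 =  - 185942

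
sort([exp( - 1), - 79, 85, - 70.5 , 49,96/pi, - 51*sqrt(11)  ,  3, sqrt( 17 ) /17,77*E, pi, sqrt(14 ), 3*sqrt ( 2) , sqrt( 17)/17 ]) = [ - 51* sqrt( 11), - 79,-70.5,  sqrt(17)/17,sqrt(17) /17, exp( - 1),3, pi, sqrt( 14), 3*sqrt(2),  96/pi,49  ,  85,77*E] 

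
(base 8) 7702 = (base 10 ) 4034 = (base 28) 542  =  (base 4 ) 333002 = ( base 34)3GM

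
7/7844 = 7/7844 = 0.00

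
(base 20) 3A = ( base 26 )2i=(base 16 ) 46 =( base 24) 2m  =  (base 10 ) 70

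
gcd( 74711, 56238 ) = 91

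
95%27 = 14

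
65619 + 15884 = 81503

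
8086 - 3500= 4586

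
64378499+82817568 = 147196067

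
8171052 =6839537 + 1331515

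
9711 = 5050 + 4661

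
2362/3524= 1181/1762 = 0.67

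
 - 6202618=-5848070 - 354548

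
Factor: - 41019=-3^1*11^2*113^1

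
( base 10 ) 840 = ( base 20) 220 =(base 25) 18F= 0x348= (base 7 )2310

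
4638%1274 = 816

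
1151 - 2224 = - 1073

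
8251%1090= 621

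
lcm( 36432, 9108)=36432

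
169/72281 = 169/72281 = 0.00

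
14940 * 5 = 74700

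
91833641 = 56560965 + 35272676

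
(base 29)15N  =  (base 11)838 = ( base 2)1111110001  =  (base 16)3F1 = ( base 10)1009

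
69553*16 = 1112848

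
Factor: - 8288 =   -  2^5*7^1 * 37^1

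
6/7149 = 2/2383 = 0.00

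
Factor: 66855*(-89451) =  - 3^4*5^1*3313^1 * 4457^1=- 5980246605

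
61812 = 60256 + 1556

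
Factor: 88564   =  2^2*7^1*3163^1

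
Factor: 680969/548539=787^( - 1) * 977^1 = 977/787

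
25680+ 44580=70260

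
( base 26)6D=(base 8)251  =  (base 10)169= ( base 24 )71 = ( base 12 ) 121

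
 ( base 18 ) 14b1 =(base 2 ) 1110010011111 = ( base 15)2287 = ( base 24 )ch7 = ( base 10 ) 7327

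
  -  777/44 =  - 777/44 = - 17.66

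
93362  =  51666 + 41696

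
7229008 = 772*9364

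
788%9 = 5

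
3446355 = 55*62661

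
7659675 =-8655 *( - 885)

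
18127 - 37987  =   - 19860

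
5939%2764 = 411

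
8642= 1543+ 7099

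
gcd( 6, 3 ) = 3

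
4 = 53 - 49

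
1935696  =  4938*392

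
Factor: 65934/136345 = 2^1 * 3^4*5^( -1)* 67^( - 1) = 162/335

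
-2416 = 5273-7689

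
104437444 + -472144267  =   - 367706823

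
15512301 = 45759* 339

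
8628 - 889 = 7739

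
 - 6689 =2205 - 8894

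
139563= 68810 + 70753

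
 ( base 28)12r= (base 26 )179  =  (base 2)1101100011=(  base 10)867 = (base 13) 519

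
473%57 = 17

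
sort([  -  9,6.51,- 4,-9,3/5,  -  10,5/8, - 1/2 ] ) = [ - 10, - 9, - 9, - 4, - 1/2,3/5, 5/8,6.51]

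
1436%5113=1436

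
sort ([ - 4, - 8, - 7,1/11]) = [  -  8  ,-7, - 4,1/11 ] 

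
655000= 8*81875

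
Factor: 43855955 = 5^1*11^1*13^1*83^1*739^1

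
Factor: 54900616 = 2^3  *  17^1 * 403681^1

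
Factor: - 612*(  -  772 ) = 472464 = 2^4*3^2*17^1*193^1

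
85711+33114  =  118825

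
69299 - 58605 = 10694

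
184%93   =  91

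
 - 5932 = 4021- 9953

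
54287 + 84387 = 138674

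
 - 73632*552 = -40644864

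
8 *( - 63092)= - 504736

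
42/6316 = 21/3158 = 0.01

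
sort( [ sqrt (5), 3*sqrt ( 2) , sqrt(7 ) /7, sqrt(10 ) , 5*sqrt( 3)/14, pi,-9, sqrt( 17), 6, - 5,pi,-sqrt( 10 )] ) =[-9,-5, - sqrt( 10),sqrt(7) /7, 5*sqrt(3)/14 , sqrt (5)  ,  pi,  pi, sqrt( 10), sqrt( 17),3*sqrt(2), 6 ] 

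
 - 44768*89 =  - 3984352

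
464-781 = -317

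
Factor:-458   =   - 2^1*229^1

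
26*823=21398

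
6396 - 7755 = - 1359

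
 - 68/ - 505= 68/505 =0.13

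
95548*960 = 91726080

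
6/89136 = 1/14856 = 0.00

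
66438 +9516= 75954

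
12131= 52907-40776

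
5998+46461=52459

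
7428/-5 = - 1486 + 2/5=- 1485.60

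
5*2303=11515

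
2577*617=1590009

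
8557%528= 109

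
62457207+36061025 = 98518232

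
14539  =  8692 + 5847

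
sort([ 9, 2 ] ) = [ 2, 9] 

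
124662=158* 789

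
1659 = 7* 237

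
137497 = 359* 383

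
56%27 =2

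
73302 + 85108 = 158410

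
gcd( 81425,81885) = 5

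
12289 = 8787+3502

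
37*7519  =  278203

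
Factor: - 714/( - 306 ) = 3^( - 1)*7^1 = 7/3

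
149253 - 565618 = - 416365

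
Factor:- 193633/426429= - 3^(-2 ) * 11^1*29^1 * 607^1  *  47381^(-1)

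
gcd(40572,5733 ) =441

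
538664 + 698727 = 1237391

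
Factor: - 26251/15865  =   - 5^( - 1) * 19^( - 1)*167^( -1)* 26251^1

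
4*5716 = 22864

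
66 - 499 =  - 433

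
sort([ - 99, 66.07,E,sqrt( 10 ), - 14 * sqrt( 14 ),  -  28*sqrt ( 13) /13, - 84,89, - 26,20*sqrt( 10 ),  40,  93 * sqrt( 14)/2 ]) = [ - 99, - 84,  -  14*sqrt(14 ), - 26, - 28 * sqrt ( 13)/13,E, sqrt( 10),40, 20*sqrt ( 10 ),66.07 , 89,93*sqrt( 14 )/2 ]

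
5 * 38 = 190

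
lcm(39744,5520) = 198720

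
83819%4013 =3559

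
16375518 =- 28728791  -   - 45104309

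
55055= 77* 715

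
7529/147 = 7529/147 = 51.22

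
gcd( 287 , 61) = 1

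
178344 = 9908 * 18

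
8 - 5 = 3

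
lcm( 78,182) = 546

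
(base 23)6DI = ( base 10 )3491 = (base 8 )6643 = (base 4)312203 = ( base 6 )24055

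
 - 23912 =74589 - 98501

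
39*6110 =238290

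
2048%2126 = 2048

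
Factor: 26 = 2^1 * 13^1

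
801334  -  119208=682126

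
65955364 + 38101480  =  104056844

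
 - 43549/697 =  - 43549/697 = - 62.48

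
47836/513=93 + 127/513 = 93.25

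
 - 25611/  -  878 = 29 + 149/878 = 29.17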